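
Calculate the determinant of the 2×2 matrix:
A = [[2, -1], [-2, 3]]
4

For A = [[a, b], [c, d]], det(A) = a*d - b*c.
det(A) = (2)*(3) - (-1)*(-2) = 6 - 2 = 4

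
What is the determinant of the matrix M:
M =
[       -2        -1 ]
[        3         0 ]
det(M) = 3

For a 2×2 matrix [[a, b], [c, d]], det = a*d - b*c.
det(M) = (-2)*(0) - (-1)*(3) = 0 + 3 = 3.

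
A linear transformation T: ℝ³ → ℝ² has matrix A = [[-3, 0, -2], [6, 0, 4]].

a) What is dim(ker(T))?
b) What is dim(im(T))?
dim(ker) = 2, dim(im) = 1

Observe that row 2 = -2 × row 1 (so the rows are linearly dependent).
Thus rank(A) = 1 (only one linearly independent row).
dim(im(T)) = rank(A) = 1.
By the rank-nullity theorem applied to T: ℝ³ → ℝ², rank(A) + nullity(A) = 3 (the domain dimension), so dim(ker(T)) = 3 - 1 = 2.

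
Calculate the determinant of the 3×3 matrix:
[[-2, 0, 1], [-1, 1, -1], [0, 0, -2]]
4

Expansion along first row:
det = -2·det([[1,-1],[0,-2]]) - 0·det([[-1,-1],[0,-2]]) + 1·det([[-1,1],[0,0]])
    = -2·(1·-2 - -1·0) - 0·(-1·-2 - -1·0) + 1·(-1·0 - 1·0)
    = -2·-2 - 0·2 + 1·0
    = 4 + 0 + 0 = 4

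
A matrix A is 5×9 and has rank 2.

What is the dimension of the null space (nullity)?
7

The rank-nullity theorem for an m×n matrix states:
rank(A) + nullity(A) = n (the number of columns).
Here n = 9 and rank(A) = 2, so nullity(A) = 9 - 2 = 7.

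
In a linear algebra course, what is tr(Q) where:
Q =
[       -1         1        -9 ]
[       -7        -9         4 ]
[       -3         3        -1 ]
tr(Q) = -1 - 9 - 1 = -11

The trace of a square matrix is the sum of its diagonal entries.
Diagonal entries of Q: Q[0][0] = -1, Q[1][1] = -9, Q[2][2] = -1.
tr(Q) = -1 - 9 - 1 = -11.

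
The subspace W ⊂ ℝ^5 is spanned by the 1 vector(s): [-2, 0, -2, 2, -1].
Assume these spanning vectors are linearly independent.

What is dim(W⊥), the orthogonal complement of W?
dim(W⊥) = 4

For any subspace W of ℝ^n, dim(W) + dim(W⊥) = n (the whole-space dimension).
Here the given 1 vectors are linearly independent, so dim(W) = 1.
Thus dim(W⊥) = n - dim(W) = 5 - 1 = 4.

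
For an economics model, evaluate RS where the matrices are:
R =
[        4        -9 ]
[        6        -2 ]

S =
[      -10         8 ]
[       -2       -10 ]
RS =
[      -22       122 ]
[      -56        68 ]

Matrix multiplication: (RS)[i][j] = sum over k of R[i][k] * S[k][j].
  (RS)[0][0] = (4)*(-10) + (-9)*(-2) = -22
  (RS)[0][1] = (4)*(8) + (-9)*(-10) = 122
  (RS)[1][0] = (6)*(-10) + (-2)*(-2) = -56
  (RS)[1][1] = (6)*(8) + (-2)*(-10) = 68
RS =
[      -22       122 ]
[      -56        68 ]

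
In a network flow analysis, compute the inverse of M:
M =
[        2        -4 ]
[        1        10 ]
det(M) = 24
M⁻¹ =
[     5/12       1/6 ]
[    -1/24      1/12 ]

For a 2×2 matrix M = [[a, b], [c, d]] with det(M) ≠ 0, M⁻¹ = (1/det(M)) * [[d, -b], [-c, a]].
det(M) = (2)*(10) - (-4)*(1) = 20 + 4 = 24.
M⁻¹ = (1/24) * [[10, 4], [-1, 2]].
Dividing each entry by 24 and reducing:
M⁻¹ =
[     5/12       1/6 ]
[    -1/24      1/12 ]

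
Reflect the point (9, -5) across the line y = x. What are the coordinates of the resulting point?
(-5, 9)

Reflection across line y = x: (9, -5) → (-5, 9)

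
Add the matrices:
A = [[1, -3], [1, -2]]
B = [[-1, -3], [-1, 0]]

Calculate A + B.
[[0, -6], [0, -2]]

Add corresponding elements:
(1)+(-1)=0
(-3)+(-3)=-6
(1)+(-1)=0
(-2)+(0)=-2
A + B = [[0, -6], [0, -2]]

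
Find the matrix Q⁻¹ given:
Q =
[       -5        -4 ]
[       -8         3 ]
det(Q) = -47
Q⁻¹ =
[    -3/47     -4/47 ]
[    -8/47      5/47 ]

For a 2×2 matrix Q = [[a, b], [c, d]] with det(Q) ≠ 0, Q⁻¹ = (1/det(Q)) * [[d, -b], [-c, a]].
det(Q) = (-5)*(3) - (-4)*(-8) = -15 - 32 = -47.
Q⁻¹ = (1/-47) * [[3, 4], [8, -5]].
Dividing each entry by -47 and reducing:
Q⁻¹ =
[    -3/47     -4/47 ]
[    -8/47      5/47 ]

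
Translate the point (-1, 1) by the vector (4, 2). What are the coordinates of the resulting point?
(3, 3)

Translation by (4, 2):
x' = -1 + 4 = 3
y' = 1 + 2 = 3
Homogeneous matrix: [[1, 0, 4], [0, 1, 2], [0, 0, 1]]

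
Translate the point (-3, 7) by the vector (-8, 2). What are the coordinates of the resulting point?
(-11, 9)

Translation by (-8, 2):
x' = -3 + -8 = -11
y' = 7 + 2 = 9
Homogeneous matrix: [[1, 0, -8], [0, 1, 2], [0, 0, 1]]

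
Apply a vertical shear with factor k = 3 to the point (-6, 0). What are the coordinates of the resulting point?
(-6, -18)

Shear matrix for vertical shear with factor k = 3:
[[1, 0], [3, 1]]
Result: (-6, 0) → (-6, -18)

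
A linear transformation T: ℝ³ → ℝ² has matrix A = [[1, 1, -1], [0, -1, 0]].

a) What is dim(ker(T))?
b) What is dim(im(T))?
dim(ker) = 1, dim(im) = 2

The two rows are not scalar multiples of one another (no single k satisfies row 2 = k × row 1), so they are linearly independent.
Thus rank(A) = 2.
dim(im(T)) = rank(A) = 2.
By the rank-nullity theorem applied to T: ℝ³ → ℝ², rank(A) + nullity(A) = 3 (the domain dimension), so dim(ker(T)) = 3 - 2 = 1.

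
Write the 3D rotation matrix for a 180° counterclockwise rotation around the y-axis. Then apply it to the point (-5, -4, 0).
R = [[-1, 0, 0], [0, 1, 0], [0, 0, -1]]; R·(-5, -4, 0) = (5, -4, 0)

Rotation matrix for 180° around y-axis:
cos(180°) = -1, sin(180°) = 0
R = [[-1, 0, 0], [0, 1, 0], [0, 0, -1]]
Apply to (-5, -4, 0): R·[-5, -4, 0]ᵀ = (5, -4, 0)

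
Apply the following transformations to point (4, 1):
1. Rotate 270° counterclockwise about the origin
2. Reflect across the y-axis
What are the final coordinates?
(-1, -4)

Step 1: Rotate 270° → (1, -4)
Step 2: Reflect across the y-axis → (-1, -4)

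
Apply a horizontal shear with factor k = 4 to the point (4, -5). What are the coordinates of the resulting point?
(-16, -5)

Shear matrix for horizontal shear with factor k = 4:
[[1, 4], [0, 1]]
Result: (4, -5) → (-16, -5)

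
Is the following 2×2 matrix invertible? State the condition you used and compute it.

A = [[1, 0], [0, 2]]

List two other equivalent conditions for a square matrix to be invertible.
Yes, invertible; det(A) = 2 ≠ 0. Equivalent conditions: rank(A) = 2; Ax = 0 has only the trivial solution; 0 is not an eigenvalue; the columns of A are linearly independent.

To check invertibility, compute det(A).
The given matrix is triangular, so det(A) equals the product of its diagonal entries = 2 ≠ 0.
Since det(A) ≠ 0, A is invertible.
Equivalent conditions for a square matrix A to be invertible:
- rank(A) = 2 (full rank).
- The homogeneous system Ax = 0 has only the trivial solution x = 0.
- 0 is not an eigenvalue of A.
- The columns (equivalently rows) of A are linearly independent.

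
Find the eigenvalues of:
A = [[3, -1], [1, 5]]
λ = 4, 4

Solve det(A - λI) = 0. For a 2×2 matrix this is λ² - (trace)λ + det = 0.
trace(A) = 3 + 5 = 8.
det(A) = (3)*(5) - (-1)*(1) = 15 + 1 = 16.
Characteristic equation: λ² - (8)λ + (16) = 0.
Discriminant: (8)² - 4*(16) = 64 - 64 = 0.
Roots: λ = (8 ± √0) / 2 = 4, 4.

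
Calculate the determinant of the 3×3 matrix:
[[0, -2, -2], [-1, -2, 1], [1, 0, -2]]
-2

Expansion along first row:
det = 0·det([[-2,1],[0,-2]]) - -2·det([[-1,1],[1,-2]]) + -2·det([[-1,-2],[1,0]])
    = 0·(-2·-2 - 1·0) - -2·(-1·-2 - 1·1) + -2·(-1·0 - -2·1)
    = 0·4 - -2·1 + -2·2
    = 0 + 2 + -4 = -2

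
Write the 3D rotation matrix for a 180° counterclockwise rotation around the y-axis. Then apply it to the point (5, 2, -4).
R = [[-1, 0, 0], [0, 1, 0], [0, 0, -1]]; R·(5, 2, -4) = (-5, 2, 4)

Rotation matrix for 180° around y-axis:
cos(180°) = -1, sin(180°) = 0
R = [[-1, 0, 0], [0, 1, 0], [0, 0, -1]]
Apply to (5, 2, -4): R·[5, 2, -4]ᵀ = (-5, 2, 4)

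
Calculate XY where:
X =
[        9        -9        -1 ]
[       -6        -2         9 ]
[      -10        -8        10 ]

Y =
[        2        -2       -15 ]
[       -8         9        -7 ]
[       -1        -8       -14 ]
XY =
[       91       -91       -58 ]
[       -5       -78       -22 ]
[       34      -132        66 ]

Matrix multiplication: (XY)[i][j] = sum over k of X[i][k] * Y[k][j].
  (XY)[0][0] = (9)*(2) + (-9)*(-8) + (-1)*(-1) = 91
  (XY)[0][1] = (9)*(-2) + (-9)*(9) + (-1)*(-8) = -91
  (XY)[0][2] = (9)*(-15) + (-9)*(-7) + (-1)*(-14) = -58
  (XY)[1][0] = (-6)*(2) + (-2)*(-8) + (9)*(-1) = -5
  (XY)[1][1] = (-6)*(-2) + (-2)*(9) + (9)*(-8) = -78
  (XY)[1][2] = (-6)*(-15) + (-2)*(-7) + (9)*(-14) = -22
  (XY)[2][0] = (-10)*(2) + (-8)*(-8) + (10)*(-1) = 34
  (XY)[2][1] = (-10)*(-2) + (-8)*(9) + (10)*(-8) = -132
  (XY)[2][2] = (-10)*(-15) + (-8)*(-7) + (10)*(-14) = 66
XY =
[       91       -91       -58 ]
[       -5       -78       -22 ]
[       34      -132        66 ]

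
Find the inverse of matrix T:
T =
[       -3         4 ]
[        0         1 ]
det(T) = -3
T⁻¹ =
[     -1/3       4/3 ]
[        0         1 ]

For a 2×2 matrix T = [[a, b], [c, d]] with det(T) ≠ 0, T⁻¹ = (1/det(T)) * [[d, -b], [-c, a]].
det(T) = (-3)*(1) - (4)*(0) = -3 - 0 = -3.
T⁻¹ = (1/-3) * [[1, -4], [0, -3]].
Dividing each entry by -3 and reducing:
T⁻¹ =
[     -1/3       4/3 ]
[        0         1 ]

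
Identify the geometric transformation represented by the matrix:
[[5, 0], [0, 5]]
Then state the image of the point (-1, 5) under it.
uniform scaling by factor 5; image of (-1, 5) is (-5, 25)

This is a diagonal matrix with equal entries 5, so it scales both axes by the same factor 5.
The matrix [[5, 0], [0, 5]] represents: uniform scaling by factor 5.
Applying it to (-1, 5): [5·-1 + 0·5, 0·-1 + 5·5] = (-5, 25).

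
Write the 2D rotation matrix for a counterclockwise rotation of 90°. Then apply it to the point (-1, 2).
R = [[0, -1], [1, 0]]; R·(-1, 2) = (-2, -1)

Rotation matrix formula: R(θ) = [[cos θ, -sin θ], [sin θ, cos θ]]
For θ = 90°:
cos(90°) = 0
sin(90°) = 1
R = [[0, -1], [1, 0]]
Apply to (-1, 2): [0·-1 + (-1)·2, 1·-1 + 0·2] = (-2, -1)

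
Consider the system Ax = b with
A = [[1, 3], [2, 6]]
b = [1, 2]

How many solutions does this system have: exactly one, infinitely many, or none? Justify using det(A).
Infinitely many solutions

det(A) = (1)*(6) - (3)*(2) = 0, so A is singular (column 2 is 3 times column 1).
b = [1, 2] = 1 * column 1 of A, so b lies in the column space of A.
A singular matrix whose right-hand side is in its column space gives a 1-parameter family of solutions — infinitely many.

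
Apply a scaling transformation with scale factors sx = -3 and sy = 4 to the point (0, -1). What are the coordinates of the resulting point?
(0, -4)

Scaling matrix:
[[-3, 0], [0, 4]]
Result: (0 × -3, -1 × 4) = (0, -4)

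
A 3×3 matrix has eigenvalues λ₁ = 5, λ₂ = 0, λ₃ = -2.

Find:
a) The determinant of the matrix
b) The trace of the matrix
det = 0, trace = 3

Two standard eigenvalue identities:
- det(A) equals the product of the eigenvalues (counted with multiplicity).
- trace(A) equals the sum of the eigenvalues.
det(A) = (5)*(0)*(-2) = 0.
trace(A) = 5 + 0 - 2 = 3.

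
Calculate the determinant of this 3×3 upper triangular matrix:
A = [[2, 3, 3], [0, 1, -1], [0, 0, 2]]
4

The determinant of a triangular matrix is the product of its diagonal entries (the off-diagonal entries above the diagonal do not affect it).
det(A) = (2) * (1) * (2) = 4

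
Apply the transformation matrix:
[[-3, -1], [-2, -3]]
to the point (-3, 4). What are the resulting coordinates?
(5, -6)

Matrix multiplication:
[[-3, -1], [-2, -3]] × [-3, 4]ᵀ
= [-3×-3 + -1×4, -2×-3 + -3×4]ᵀ
= [5.0000, -6.0000]ᵀ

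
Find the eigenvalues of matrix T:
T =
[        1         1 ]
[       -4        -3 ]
λ = -1, -1

Solve det(T - λI) = 0. For a 2×2 matrix the characteristic equation is λ² - (trace)λ + det = 0.
trace(T) = a + d = 1 - 3 = -2.
det(T) = a*d - b*c = (1)*(-3) - (1)*(-4) = -3 + 4 = 1.
Characteristic equation: λ² - (-2)λ + (1) = 0.
Discriminant = (-2)² - 4*(1) = 4 - 4 = 0.
λ = (-2 ± √0) / 2 = (-2 ± 0) / 2 = -1, -1.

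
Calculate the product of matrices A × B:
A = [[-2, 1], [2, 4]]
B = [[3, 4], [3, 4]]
[[-3, -4], [18, 24]]

Matrix multiplication:
C[0][0] = -2×3 + 1×3 = -3
C[0][1] = -2×4 + 1×4 = -4
C[1][0] = 2×3 + 4×3 = 18
C[1][1] = 2×4 + 4×4 = 24
Result: [[-3, -4], [18, 24]]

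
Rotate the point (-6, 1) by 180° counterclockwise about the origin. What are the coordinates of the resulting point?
(6, -1)

Rotation matrix R(θ) = [[cos θ, -sin θ], [sin θ, cos θ]]; for θ = 180°:
R = [[-1, 0], [0, -1]]
Result: R × [-6, 1]ᵀ = [-1·-6 + (0)·1, 0·-6 + (-1)·1]ᵀ = (6, -1)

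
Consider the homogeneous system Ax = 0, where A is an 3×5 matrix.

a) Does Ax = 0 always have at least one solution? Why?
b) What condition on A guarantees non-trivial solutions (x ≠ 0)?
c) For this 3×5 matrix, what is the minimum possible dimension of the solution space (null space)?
a) Yes, x = 0 is always a solution. b) When A has linearly dependent columns (rank < n). c) Minimum nullity = 2.

a) x = 0 satisfies A·0 = 0, so the zero vector is always a solution.
b) Non-trivial solutions exist iff the columns of A are linearly dependent, equivalently rank(A) < n (the number of columns).
c) By rank-nullity, rank(A) + nullity(A) = n = 5. Since A has only 3 rows, rank(A) ≤ 3, so nullity(A) ≥ 5 - 3 = 2.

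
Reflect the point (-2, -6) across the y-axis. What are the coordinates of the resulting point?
(2, -6)

Reflection across y-axis: (-2, -6) → (2, -6)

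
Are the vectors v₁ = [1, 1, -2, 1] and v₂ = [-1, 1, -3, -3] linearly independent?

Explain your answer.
Yes, linearly independent

Two vectors are linearly dependent iff one is a scalar multiple of the other.
No single scalar k satisfies v₂ = k·v₁ (the ratios of corresponding entries disagree), so v₁ and v₂ are linearly independent.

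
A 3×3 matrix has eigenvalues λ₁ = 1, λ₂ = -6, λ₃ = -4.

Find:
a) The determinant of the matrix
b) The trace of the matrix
det = 24, trace = -9

Two standard eigenvalue identities:
- det(A) equals the product of the eigenvalues (counted with multiplicity).
- trace(A) equals the sum of the eigenvalues.
det(A) = (1)*(-6)*(-4) = 24.
trace(A) = 1 - 6 - 4 = -9.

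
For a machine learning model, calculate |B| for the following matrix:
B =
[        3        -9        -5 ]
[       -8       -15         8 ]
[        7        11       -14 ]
det(B) = 785

Expand along row 0 (cofactor expansion): det(B) = a*(e*i - f*h) - b*(d*i - f*g) + c*(d*h - e*g), where the 3×3 is [[a, b, c], [d, e, f], [g, h, i]].
Minor M_00 = (-15)*(-14) - (8)*(11) = 210 - 88 = 122.
Minor M_01 = (-8)*(-14) - (8)*(7) = 112 - 56 = 56.
Minor M_02 = (-8)*(11) - (-15)*(7) = -88 + 105 = 17.
det(B) = (3)*(122) - (-9)*(56) + (-5)*(17) = 366 + 504 - 85 = 785.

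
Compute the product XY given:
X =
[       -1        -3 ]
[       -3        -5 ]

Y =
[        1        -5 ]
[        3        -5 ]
XY =
[      -10        20 ]
[      -18        40 ]

Matrix multiplication: (XY)[i][j] = sum over k of X[i][k] * Y[k][j].
  (XY)[0][0] = (-1)*(1) + (-3)*(3) = -10
  (XY)[0][1] = (-1)*(-5) + (-3)*(-5) = 20
  (XY)[1][0] = (-3)*(1) + (-5)*(3) = -18
  (XY)[1][1] = (-3)*(-5) + (-5)*(-5) = 40
XY =
[      -10        20 ]
[      -18        40 ]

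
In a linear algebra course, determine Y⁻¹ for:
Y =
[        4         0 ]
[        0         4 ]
det(Y) = 16
Y⁻¹ =
[      1/4         0 ]
[        0       1/4 ]

For a 2×2 matrix Y = [[a, b], [c, d]] with det(Y) ≠ 0, Y⁻¹ = (1/det(Y)) * [[d, -b], [-c, a]].
det(Y) = (4)*(4) - (0)*(0) = 16 - 0 = 16.
Y⁻¹ = (1/16) * [[4, 0], [0, 4]].
Dividing each entry by 16 and reducing:
Y⁻¹ =
[      1/4         0 ]
[        0       1/4 ]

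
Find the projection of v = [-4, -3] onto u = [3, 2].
[-54/13, -36/13]

The projection of v onto u is proj_u(v) = ((v·u) / (u·u)) · u.
v·u = (-4)*(3) + (-3)*(2) = -18.
u·u = (3)*(3) + (2)*(2) = 13.
coefficient = -18 / 13 = -18/13.
proj_u(v) = -18/13 · [3, 2] = [-54/13, -36/13].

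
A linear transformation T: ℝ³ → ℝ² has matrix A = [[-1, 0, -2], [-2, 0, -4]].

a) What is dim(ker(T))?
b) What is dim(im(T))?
dim(ker) = 2, dim(im) = 1

Observe that row 2 = 2 × row 1 (so the rows are linearly dependent).
Thus rank(A) = 1 (only one linearly independent row).
dim(im(T)) = rank(A) = 1.
By the rank-nullity theorem applied to T: ℝ³ → ℝ², rank(A) + nullity(A) = 3 (the domain dimension), so dim(ker(T)) = 3 - 1 = 2.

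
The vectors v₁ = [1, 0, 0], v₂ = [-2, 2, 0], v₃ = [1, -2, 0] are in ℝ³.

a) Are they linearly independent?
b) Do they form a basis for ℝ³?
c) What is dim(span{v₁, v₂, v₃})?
Not independent, not a basis, dim(span) = 2

Check whether v₃ can be written as a linear combination of v₁ and v₂.
v₃ = (-1)·v₁ + (-1)·v₂ = [1, -2, 0], so the three vectors are linearly dependent.
Thus they do not form a basis for ℝ³, and dim(span{v₁, v₂, v₃}) = 2 (spanned by v₁ and v₂).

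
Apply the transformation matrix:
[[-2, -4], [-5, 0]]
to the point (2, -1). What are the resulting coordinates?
(0, -10)

Matrix multiplication:
[[-2, -4], [-5, 0]] × [2, -1]ᵀ
= [-2×2 + -4×-1, -5×2 + 0×-1]ᵀ
= [0.0000, -10.0000]ᵀ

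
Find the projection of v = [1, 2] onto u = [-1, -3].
[7/10, 21/10]

The projection of v onto u is proj_u(v) = ((v·u) / (u·u)) · u.
v·u = (1)*(-1) + (2)*(-3) = -7.
u·u = (-1)*(-1) + (-3)*(-3) = 10.
coefficient = -7 / 10 = -7/10.
proj_u(v) = -7/10 · [-1, -3] = [7/10, 21/10].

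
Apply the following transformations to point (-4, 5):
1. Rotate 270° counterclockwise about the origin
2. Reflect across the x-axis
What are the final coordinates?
(5, -4)

Step 1: Rotate 270° → (5, 4)
Step 2: Reflect across the x-axis → (5, -4)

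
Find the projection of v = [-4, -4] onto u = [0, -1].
[0, -4]

The projection of v onto u is proj_u(v) = ((v·u) / (u·u)) · u.
v·u = (-4)*(0) + (-4)*(-1) = 4.
u·u = (0)*(0) + (-1)*(-1) = 1.
coefficient = 4 / 1 = 4.
proj_u(v) = 4 · [0, -1] = [0, -4].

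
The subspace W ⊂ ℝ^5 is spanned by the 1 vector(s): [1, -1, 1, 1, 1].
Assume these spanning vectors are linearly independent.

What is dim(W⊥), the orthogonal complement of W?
dim(W⊥) = 4

For any subspace W of ℝ^n, dim(W) + dim(W⊥) = n (the whole-space dimension).
Here the given 1 vectors are linearly independent, so dim(W) = 1.
Thus dim(W⊥) = n - dim(W) = 5 - 1 = 4.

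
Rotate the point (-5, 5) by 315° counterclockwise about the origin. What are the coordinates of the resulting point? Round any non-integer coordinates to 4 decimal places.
(0.0000, 7.0711)

Rotation matrix R(θ) = [[cos θ, -sin θ], [sin θ, cos θ]]; for θ = 315°:
R = [[√2/2, √2/2], [-√2/2, √2/2]]
Result: R × [-5, 5]ᵀ = [√2/2·-5 + (√2/2)·5, -√2/2·-5 + (√2/2)·5]ᵀ = (0.0000, 7.0711)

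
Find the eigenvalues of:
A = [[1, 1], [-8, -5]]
λ = -3, -1

Solve det(A - λI) = 0. For a 2×2 matrix this is λ² - (trace)λ + det = 0.
trace(A) = 1 - 5 = -4.
det(A) = (1)*(-5) - (1)*(-8) = -5 + 8 = 3.
Characteristic equation: λ² - (-4)λ + (3) = 0.
Discriminant: (-4)² - 4*(3) = 16 - 12 = 4.
Roots: λ = (-4 ± √4) / 2 = -3, -1.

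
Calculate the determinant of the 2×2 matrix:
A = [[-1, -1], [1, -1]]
2

For A = [[a, b], [c, d]], det(A) = a*d - b*c.
det(A) = (-1)*(-1) - (-1)*(1) = 1 - -1 = 2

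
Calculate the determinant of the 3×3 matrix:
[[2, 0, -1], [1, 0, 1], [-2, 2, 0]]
-6

Expansion along first row:
det = 2·det([[0,1],[2,0]]) - 0·det([[1,1],[-2,0]]) + -1·det([[1,0],[-2,2]])
    = 2·(0·0 - 1·2) - 0·(1·0 - 1·-2) + -1·(1·2 - 0·-2)
    = 2·-2 - 0·2 + -1·2
    = -4 + 0 + -2 = -6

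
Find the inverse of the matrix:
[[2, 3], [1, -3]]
[[1/3, 1/3], [1/9, -2/9]]

For [[a,b],[c,d]], inverse = (1/det)·[[d,-b],[-c,a]]
det = 2·-3 - 3·1 = -9
Inverse = (1/-9)·[[-3, -3], [-1, 2]]
        = [[1/3, 1/3], [1/9, -2/9]]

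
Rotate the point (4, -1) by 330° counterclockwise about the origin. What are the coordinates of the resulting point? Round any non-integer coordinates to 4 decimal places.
(2.9641, -2.8660)

Rotation matrix R(θ) = [[cos θ, -sin θ], [sin θ, cos θ]]; for θ = 330°:
R = [[√3/2, 1/2], [-1/2, √3/2]]
Result: R × [4, -1]ᵀ = [√3/2·4 + (1/2)·-1, -1/2·4 + (√3/2)·-1]ᵀ = (2.9641, -2.8660)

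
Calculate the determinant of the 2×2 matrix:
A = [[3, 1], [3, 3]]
6

For A = [[a, b], [c, d]], det(A) = a*d - b*c.
det(A) = (3)*(3) - (1)*(3) = 9 - 3 = 6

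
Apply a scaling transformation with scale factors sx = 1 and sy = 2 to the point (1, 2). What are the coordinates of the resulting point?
(1, 4)

Scaling matrix:
[[1, 0], [0, 2]]
Result: (1 × 1, 2 × 2) = (1, 4)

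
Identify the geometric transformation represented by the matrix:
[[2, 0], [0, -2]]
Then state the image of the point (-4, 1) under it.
non-uniform scaling by (2, -2); image of (-4, 1) is (-8, -2)

This is diagonal with distinct entries, so it scales the x-axis by 2 and the y-axis by -2.
The matrix [[2, 0], [0, -2]] represents: non-uniform scaling by (2, -2).
Applying it to (-4, 1): [2·-4 + 0·1, 0·-4 + -2·1] = (-8, -2).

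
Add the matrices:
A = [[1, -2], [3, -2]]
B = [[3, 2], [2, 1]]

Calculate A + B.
[[4, 0], [5, -1]]

Add corresponding elements:
(1)+(3)=4
(-2)+(2)=0
(3)+(2)=5
(-2)+(1)=-1
A + B = [[4, 0], [5, -1]]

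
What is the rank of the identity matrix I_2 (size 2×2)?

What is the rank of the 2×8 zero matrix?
rank(I_2) = 2, rank(0) = 0

The identity I_2 has 2 columns that are the standard basis vectors e_1, …, e_2. These are linearly independent, so all 2 columns are pivots and rank(I_2) = 2.
The 2×8 zero matrix has every entry zero, so every row is the zero row and there are no pivots; rank(0) = 0.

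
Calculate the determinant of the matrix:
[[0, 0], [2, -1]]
0

For a 2×2 matrix [[a, b], [c, d]], det = ad - bc
det = (0)(-1) - (0)(2) = 0 - 0 = 0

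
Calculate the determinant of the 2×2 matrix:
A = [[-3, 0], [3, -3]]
9

For A = [[a, b], [c, d]], det(A) = a*d - b*c.
det(A) = (-3)*(-3) - (0)*(3) = 9 - 0 = 9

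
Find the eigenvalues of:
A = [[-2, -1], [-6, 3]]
λ = -3, 4

Solve det(A - λI) = 0. For a 2×2 matrix this is λ² - (trace)λ + det = 0.
trace(A) = -2 + 3 = 1.
det(A) = (-2)*(3) - (-1)*(-6) = -6 - 6 = -12.
Characteristic equation: λ² - (1)λ + (-12) = 0.
Discriminant: (1)² - 4*(-12) = 1 + 48 = 49.
Roots: λ = (1 ± √49) / 2 = -3, 4.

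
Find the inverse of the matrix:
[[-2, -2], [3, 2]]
[[1, 1], [-3/2, -1]]

For [[a,b],[c,d]], inverse = (1/det)·[[d,-b],[-c,a]]
det = -2·2 - -2·3 = 2
Inverse = (1/2)·[[2, 2], [-3, -2]]
        = [[1, 1], [-3/2, -1]]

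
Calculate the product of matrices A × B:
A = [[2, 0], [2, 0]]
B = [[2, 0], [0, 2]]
[[4, 0], [4, 0]]

Matrix multiplication:
C[0][0] = 2×2 + 0×0 = 4
C[0][1] = 2×0 + 0×2 = 0
C[1][0] = 2×2 + 0×0 = 4
C[1][1] = 2×0 + 0×2 = 0
Result: [[4, 0], [4, 0]]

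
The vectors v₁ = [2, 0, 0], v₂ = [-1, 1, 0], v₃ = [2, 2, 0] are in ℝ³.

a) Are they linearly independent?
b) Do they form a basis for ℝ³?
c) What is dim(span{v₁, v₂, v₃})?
Not independent, not a basis, dim(span) = 2

Check whether v₃ can be written as a linear combination of v₁ and v₂.
v₃ = (2)·v₁ + (2)·v₂ = [2, 2, 0], so the three vectors are linearly dependent.
Thus they do not form a basis for ℝ³, and dim(span{v₁, v₂, v₃}) = 2 (spanned by v₁ and v₂).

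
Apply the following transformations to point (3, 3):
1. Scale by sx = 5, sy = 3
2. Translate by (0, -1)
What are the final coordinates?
(15, 8)

Step 1: Scale (3, 3) by (sx, sy) = (5, 3) → (15, 9)
Step 2: Translate by (0, -1) → (15, 8)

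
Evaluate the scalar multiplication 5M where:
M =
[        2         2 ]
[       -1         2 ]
5M =
[       10        10 ]
[       -5        10 ]

Scalar multiplication is elementwise: (5M)[i][j] = 5 * M[i][j].
  (5M)[0][0] = 5 * (2) = 10
  (5M)[0][1] = 5 * (2) = 10
  (5M)[1][0] = 5 * (-1) = -5
  (5M)[1][1] = 5 * (2) = 10
5M =
[       10        10 ]
[       -5        10 ]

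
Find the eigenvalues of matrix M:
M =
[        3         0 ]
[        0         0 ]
λ = 0, 3

Solve det(M - λI) = 0. For a 2×2 matrix the characteristic equation is λ² - (trace)λ + det = 0.
trace(M) = a + d = 3 + 0 = 3.
det(M) = a*d - b*c = (3)*(0) - (0)*(0) = 0 - 0 = 0.
Characteristic equation: λ² - (3)λ + (0) = 0.
Discriminant = (3)² - 4*(0) = 9 - 0 = 9.
λ = (3 ± √9) / 2 = (3 ± 3) / 2 = 0, 3.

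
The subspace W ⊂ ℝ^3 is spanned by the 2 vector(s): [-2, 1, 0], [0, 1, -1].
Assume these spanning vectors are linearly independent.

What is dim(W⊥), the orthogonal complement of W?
dim(W⊥) = 1

For any subspace W of ℝ^n, dim(W) + dim(W⊥) = n (the whole-space dimension).
Here the given 2 vectors are linearly independent, so dim(W) = 2.
Thus dim(W⊥) = n - dim(W) = 3 - 2 = 1.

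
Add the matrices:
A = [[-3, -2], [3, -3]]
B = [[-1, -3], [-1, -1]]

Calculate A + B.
[[-4, -5], [2, -4]]

Add corresponding elements:
(-3)+(-1)=-4
(-2)+(-3)=-5
(3)+(-1)=2
(-3)+(-1)=-4
A + B = [[-4, -5], [2, -4]]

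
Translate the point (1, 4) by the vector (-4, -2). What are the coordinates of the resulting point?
(-3, 2)

Translation by (-4, -2):
x' = 1 + -4 = -3
y' = 4 + -2 = 2
Homogeneous matrix: [[1, 0, -4], [0, 1, -2], [0, 0, 1]]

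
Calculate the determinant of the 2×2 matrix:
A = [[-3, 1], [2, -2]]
4

For A = [[a, b], [c, d]], det(A) = a*d - b*c.
det(A) = (-3)*(-2) - (1)*(2) = 6 - 2 = 4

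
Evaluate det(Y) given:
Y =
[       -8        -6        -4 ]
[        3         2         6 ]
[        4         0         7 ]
det(Y) = -98

Expand along row 0 (cofactor expansion): det(Y) = a*(e*i - f*h) - b*(d*i - f*g) + c*(d*h - e*g), where the 3×3 is [[a, b, c], [d, e, f], [g, h, i]].
Minor M_00 = (2)*(7) - (6)*(0) = 14 - 0 = 14.
Minor M_01 = (3)*(7) - (6)*(4) = 21 - 24 = -3.
Minor M_02 = (3)*(0) - (2)*(4) = 0 - 8 = -8.
det(Y) = (-8)*(14) - (-6)*(-3) + (-4)*(-8) = -112 - 18 + 32 = -98.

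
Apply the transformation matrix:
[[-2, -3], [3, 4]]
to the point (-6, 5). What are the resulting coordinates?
(-3, 2)

Matrix multiplication:
[[-2, -3], [3, 4]] × [-6, 5]ᵀ
= [-2×-6 + -3×5, 3×-6 + 4×5]ᵀ
= [-3.0000, 2.0000]ᵀ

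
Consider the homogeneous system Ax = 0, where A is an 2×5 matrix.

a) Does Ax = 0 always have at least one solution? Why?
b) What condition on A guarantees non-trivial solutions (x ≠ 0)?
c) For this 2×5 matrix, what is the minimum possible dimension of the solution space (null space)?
a) Yes, x = 0 is always a solution. b) When A has linearly dependent columns (rank < n). c) Minimum nullity = 3.

a) x = 0 satisfies A·0 = 0, so the zero vector is always a solution.
b) Non-trivial solutions exist iff the columns of A are linearly dependent, equivalently rank(A) < n (the number of columns).
c) By rank-nullity, rank(A) + nullity(A) = n = 5. Since A has only 2 rows, rank(A) ≤ 2, so nullity(A) ≥ 5 - 2 = 3.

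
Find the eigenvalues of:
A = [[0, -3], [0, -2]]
λ = -2, 0

Solve det(A - λI) = 0. For a 2×2 matrix this is λ² - (trace)λ + det = 0.
trace(A) = 0 - 2 = -2.
det(A) = (0)*(-2) - (-3)*(0) = 0 - 0 = 0.
Characteristic equation: λ² - (-2)λ + (0) = 0.
Discriminant: (-2)² - 4*(0) = 4 - 0 = 4.
Roots: λ = (-2 ± √4) / 2 = -2, 0.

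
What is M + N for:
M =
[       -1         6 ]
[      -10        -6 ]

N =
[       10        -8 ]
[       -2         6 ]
M + N =
[        9        -2 ]
[      -12         0 ]

Matrix addition is elementwise: (M+N)[i][j] = M[i][j] + N[i][j].
  (M+N)[0][0] = (-1) + (10) = 9
  (M+N)[0][1] = (6) + (-8) = -2
  (M+N)[1][0] = (-10) + (-2) = -12
  (M+N)[1][1] = (-6) + (6) = 0
M + N =
[        9        -2 ]
[      -12         0 ]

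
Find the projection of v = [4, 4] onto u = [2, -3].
[-8/13, 12/13]

The projection of v onto u is proj_u(v) = ((v·u) / (u·u)) · u.
v·u = (4)*(2) + (4)*(-3) = -4.
u·u = (2)*(2) + (-3)*(-3) = 13.
coefficient = -4 / 13 = -4/13.
proj_u(v) = -4/13 · [2, -3] = [-8/13, 12/13].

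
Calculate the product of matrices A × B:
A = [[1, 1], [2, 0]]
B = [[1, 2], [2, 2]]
[[3, 4], [2, 4]]

Matrix multiplication:
C[0][0] = 1×1 + 1×2 = 3
C[0][1] = 1×2 + 1×2 = 4
C[1][0] = 2×1 + 0×2 = 2
C[1][1] = 2×2 + 0×2 = 4
Result: [[3, 4], [2, 4]]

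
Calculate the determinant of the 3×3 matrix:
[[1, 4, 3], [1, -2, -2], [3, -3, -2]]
-9

Expansion along first row:
det = 1·det([[-2,-2],[-3,-2]]) - 4·det([[1,-2],[3,-2]]) + 3·det([[1,-2],[3,-3]])
    = 1·(-2·-2 - -2·-3) - 4·(1·-2 - -2·3) + 3·(1·-3 - -2·3)
    = 1·-2 - 4·4 + 3·3
    = -2 + -16 + 9 = -9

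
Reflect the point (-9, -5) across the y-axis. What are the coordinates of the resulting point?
(9, -5)

Reflection across y-axis: (-9, -5) → (9, -5)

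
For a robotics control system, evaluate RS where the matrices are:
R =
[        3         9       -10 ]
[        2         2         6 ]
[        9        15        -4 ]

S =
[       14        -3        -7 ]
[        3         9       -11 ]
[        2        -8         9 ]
RS =
[       49       152      -210 ]
[       46       -36        18 ]
[      163       140      -264 ]

Matrix multiplication: (RS)[i][j] = sum over k of R[i][k] * S[k][j].
  (RS)[0][0] = (3)*(14) + (9)*(3) + (-10)*(2) = 49
  (RS)[0][1] = (3)*(-3) + (9)*(9) + (-10)*(-8) = 152
  (RS)[0][2] = (3)*(-7) + (9)*(-11) + (-10)*(9) = -210
  (RS)[1][0] = (2)*(14) + (2)*(3) + (6)*(2) = 46
  (RS)[1][1] = (2)*(-3) + (2)*(9) + (6)*(-8) = -36
  (RS)[1][2] = (2)*(-7) + (2)*(-11) + (6)*(9) = 18
  (RS)[2][0] = (9)*(14) + (15)*(3) + (-4)*(2) = 163
  (RS)[2][1] = (9)*(-3) + (15)*(9) + (-4)*(-8) = 140
  (RS)[2][2] = (9)*(-7) + (15)*(-11) + (-4)*(9) = -264
RS =
[       49       152      -210 ]
[       46       -36        18 ]
[      163       140      -264 ]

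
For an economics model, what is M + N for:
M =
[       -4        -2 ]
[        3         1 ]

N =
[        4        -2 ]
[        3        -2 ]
M + N =
[        0        -4 ]
[        6        -1 ]

Matrix addition is elementwise: (M+N)[i][j] = M[i][j] + N[i][j].
  (M+N)[0][0] = (-4) + (4) = 0
  (M+N)[0][1] = (-2) + (-2) = -4
  (M+N)[1][0] = (3) + (3) = 6
  (M+N)[1][1] = (1) + (-2) = -1
M + N =
[        0        -4 ]
[        6        -1 ]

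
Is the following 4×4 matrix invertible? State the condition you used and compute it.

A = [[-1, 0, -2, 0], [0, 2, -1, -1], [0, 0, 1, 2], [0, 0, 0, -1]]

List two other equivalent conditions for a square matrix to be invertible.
Yes, invertible; det(A) = 2 ≠ 0. Equivalent conditions: rank(A) = 4; Ax = 0 has only the trivial solution; 0 is not an eigenvalue; the columns of A are linearly independent.

To check invertibility, compute det(A).
The given matrix is triangular, so det(A) equals the product of its diagonal entries = 2 ≠ 0.
Since det(A) ≠ 0, A is invertible.
Equivalent conditions for a square matrix A to be invertible:
- rank(A) = 4 (full rank).
- The homogeneous system Ax = 0 has only the trivial solution x = 0.
- 0 is not an eigenvalue of A.
- The columns (equivalently rows) of A are linearly independent.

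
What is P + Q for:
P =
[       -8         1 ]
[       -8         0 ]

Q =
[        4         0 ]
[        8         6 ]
P + Q =
[       -4         1 ]
[        0         6 ]

Matrix addition is elementwise: (P+Q)[i][j] = P[i][j] + Q[i][j].
  (P+Q)[0][0] = (-8) + (4) = -4
  (P+Q)[0][1] = (1) + (0) = 1
  (P+Q)[1][0] = (-8) + (8) = 0
  (P+Q)[1][1] = (0) + (6) = 6
P + Q =
[       -4         1 ]
[        0         6 ]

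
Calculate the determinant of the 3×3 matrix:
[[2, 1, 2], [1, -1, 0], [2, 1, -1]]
9

Expansion along first row:
det = 2·det([[-1,0],[1,-1]]) - 1·det([[1,0],[2,-1]]) + 2·det([[1,-1],[2,1]])
    = 2·(-1·-1 - 0·1) - 1·(1·-1 - 0·2) + 2·(1·1 - -1·2)
    = 2·1 - 1·-1 + 2·3
    = 2 + 1 + 6 = 9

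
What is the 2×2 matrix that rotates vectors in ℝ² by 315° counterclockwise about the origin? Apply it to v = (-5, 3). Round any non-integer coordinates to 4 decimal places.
R = [[√2/2, √2/2], [-√2/2, √2/2]]; R·v = (-1.4142, 5.6569)

A counterclockwise rotation by angle θ in ℝ² has matrix R(θ) = [[cos θ, -sin θ], [sin θ, cos θ]].
For θ = 315°: cos θ = √2/2, sin θ = -√2/2.
R(315°) = [[√2/2, √2/2], [-√2/2, √2/2]].
R·v = [√2/2·-5 + (√2/2)·3, -√2/2·-5 + √2/2·3] = (-1.4142, 5.6569).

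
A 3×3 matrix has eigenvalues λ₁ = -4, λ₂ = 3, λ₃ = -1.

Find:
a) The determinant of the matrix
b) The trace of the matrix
det = 12, trace = -2

Two standard eigenvalue identities:
- det(A) equals the product of the eigenvalues (counted with multiplicity).
- trace(A) equals the sum of the eigenvalues.
det(A) = (-4)*(3)*(-1) = 12.
trace(A) = -4 + 3 - 1 = -2.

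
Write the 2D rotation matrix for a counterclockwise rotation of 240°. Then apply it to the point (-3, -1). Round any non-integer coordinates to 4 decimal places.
R = [[-1/2, √3/2], [-√3/2, -1/2]]; R·(-3, -1) = (0.6340, 3.0981)

Rotation matrix formula: R(θ) = [[cos θ, -sin θ], [sin θ, cos θ]]
For θ = 240°:
cos(240°) = -1/2
sin(240°) = -√3/2
R = [[-1/2, √3/2], [-√3/2, -1/2]]
Apply to (-3, -1): [-1/2·-3 + (√3/2)·-1, -√3/2·-3 + -1/2·-1] = (0.6340, 3.0981)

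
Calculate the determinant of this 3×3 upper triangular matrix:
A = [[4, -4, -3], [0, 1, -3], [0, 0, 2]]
8

The determinant of a triangular matrix is the product of its diagonal entries (the off-diagonal entries above the diagonal do not affect it).
det(A) = (4) * (1) * (2) = 8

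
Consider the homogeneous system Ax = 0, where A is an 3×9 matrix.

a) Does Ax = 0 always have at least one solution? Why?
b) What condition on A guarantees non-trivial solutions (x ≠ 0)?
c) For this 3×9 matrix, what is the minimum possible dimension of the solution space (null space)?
a) Yes, x = 0 is always a solution. b) When A has linearly dependent columns (rank < n). c) Minimum nullity = 6.

a) x = 0 satisfies A·0 = 0, so the zero vector is always a solution.
b) Non-trivial solutions exist iff the columns of A are linearly dependent, equivalently rank(A) < n (the number of columns).
c) By rank-nullity, rank(A) + nullity(A) = n = 9. Since A has only 3 rows, rank(A) ≤ 3, so nullity(A) ≥ 9 - 3 = 6.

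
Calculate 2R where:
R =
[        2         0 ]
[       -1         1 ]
2R =
[        4         0 ]
[       -2         2 ]

Scalar multiplication is elementwise: (2R)[i][j] = 2 * R[i][j].
  (2R)[0][0] = 2 * (2) = 4
  (2R)[0][1] = 2 * (0) = 0
  (2R)[1][0] = 2 * (-1) = -2
  (2R)[1][1] = 2 * (1) = 2
2R =
[        4         0 ]
[       -2         2 ]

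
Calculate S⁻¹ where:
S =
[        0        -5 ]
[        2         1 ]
det(S) = 10
S⁻¹ =
[     1/10       1/2 ]
[     -1/5         0 ]

For a 2×2 matrix S = [[a, b], [c, d]] with det(S) ≠ 0, S⁻¹ = (1/det(S)) * [[d, -b], [-c, a]].
det(S) = (0)*(1) - (-5)*(2) = 0 + 10 = 10.
S⁻¹ = (1/10) * [[1, 5], [-2, 0]].
Dividing each entry by 10 and reducing:
S⁻¹ =
[     1/10       1/2 ]
[     -1/5         0 ]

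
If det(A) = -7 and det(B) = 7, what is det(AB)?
-49

Use the multiplicative property of determinants: det(AB) = det(A)*det(B).
det(AB) = (-7)*(7) = -49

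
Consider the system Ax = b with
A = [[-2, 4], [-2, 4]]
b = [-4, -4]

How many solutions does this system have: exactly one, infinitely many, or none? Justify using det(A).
Infinitely many solutions

det(A) = (-2)*(4) - (4)*(-2) = 0, so A is singular (column 2 is -2 times column 1).
b = [-4, -4] = 2 * column 1 of A, so b lies in the column space of A.
A singular matrix whose right-hand side is in its column space gives a 1-parameter family of solutions — infinitely many.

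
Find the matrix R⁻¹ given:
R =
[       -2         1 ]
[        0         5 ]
det(R) = -10
R⁻¹ =
[     -1/2      1/10 ]
[        0       1/5 ]

For a 2×2 matrix R = [[a, b], [c, d]] with det(R) ≠ 0, R⁻¹ = (1/det(R)) * [[d, -b], [-c, a]].
det(R) = (-2)*(5) - (1)*(0) = -10 - 0 = -10.
R⁻¹ = (1/-10) * [[5, -1], [0, -2]].
Dividing each entry by -10 and reducing:
R⁻¹ =
[     -1/2      1/10 ]
[        0       1/5 ]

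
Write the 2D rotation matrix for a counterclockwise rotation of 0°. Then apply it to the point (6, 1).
R = [[1, 0], [0, 1]]; R·(6, 1) = (6, 1)

Rotation matrix formula: R(θ) = [[cos θ, -sin θ], [sin θ, cos θ]]
For θ = 0°:
cos(0°) = 1
sin(0°) = 0
R = [[1, 0], [0, 1]]
Apply to (6, 1): [1·6 + (0)·1, 0·6 + 1·1] = (6, 1)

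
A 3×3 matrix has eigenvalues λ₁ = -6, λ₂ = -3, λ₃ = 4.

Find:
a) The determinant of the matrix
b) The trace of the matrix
det = 72, trace = -5

Two standard eigenvalue identities:
- det(A) equals the product of the eigenvalues (counted with multiplicity).
- trace(A) equals the sum of the eigenvalues.
det(A) = (-6)*(-3)*(4) = 72.
trace(A) = -6 - 3 + 4 = -5.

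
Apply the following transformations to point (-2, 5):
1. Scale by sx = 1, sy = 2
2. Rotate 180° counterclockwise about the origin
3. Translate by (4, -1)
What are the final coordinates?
(6, -11)

Step 1: Scale → (-2, 10)
Step 2: Rotate 180° → (2, -10)
Step 3: Translate → (6, -11)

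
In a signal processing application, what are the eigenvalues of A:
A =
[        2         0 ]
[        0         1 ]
λ = 1, 2

Solve det(A - λI) = 0. For a 2×2 matrix the characteristic equation is λ² - (trace)λ + det = 0.
trace(A) = a + d = 2 + 1 = 3.
det(A) = a*d - b*c = (2)*(1) - (0)*(0) = 2 - 0 = 2.
Characteristic equation: λ² - (3)λ + (2) = 0.
Discriminant = (3)² - 4*(2) = 9 - 8 = 1.
λ = (3 ± √1) / 2 = (3 ± 1) / 2 = 1, 2.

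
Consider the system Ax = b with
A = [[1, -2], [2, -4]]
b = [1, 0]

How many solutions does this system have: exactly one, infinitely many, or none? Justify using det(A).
No solution

det(A) = (1)*(-4) - (-2)*(2) = 0, so A is singular.
The column space of A is span(column 1) = span([1, 2]).
b = [1, 0] is not a scalar multiple of column 1, so b ∉ column space and the system is inconsistent — no solution.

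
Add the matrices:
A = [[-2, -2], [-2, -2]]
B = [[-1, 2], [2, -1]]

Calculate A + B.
[[-3, 0], [0, -3]]

Add corresponding elements:
(-2)+(-1)=-3
(-2)+(2)=0
(-2)+(2)=0
(-2)+(-1)=-3
A + B = [[-3, 0], [0, -3]]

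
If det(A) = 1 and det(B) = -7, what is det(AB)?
-7

Use the multiplicative property of determinants: det(AB) = det(A)*det(B).
det(AB) = (1)*(-7) = -7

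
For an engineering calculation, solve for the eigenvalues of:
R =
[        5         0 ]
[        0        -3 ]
λ = -3, 5

Solve det(R - λI) = 0. For a 2×2 matrix the characteristic equation is λ² - (trace)λ + det = 0.
trace(R) = a + d = 5 - 3 = 2.
det(R) = a*d - b*c = (5)*(-3) - (0)*(0) = -15 - 0 = -15.
Characteristic equation: λ² - (2)λ + (-15) = 0.
Discriminant = (2)² - 4*(-15) = 4 + 60 = 64.
λ = (2 ± √64) / 2 = (2 ± 8) / 2 = -3, 5.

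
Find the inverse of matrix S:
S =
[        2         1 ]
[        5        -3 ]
det(S) = -11
S⁻¹ =
[     3/11      1/11 ]
[     5/11     -2/11 ]

For a 2×2 matrix S = [[a, b], [c, d]] with det(S) ≠ 0, S⁻¹ = (1/det(S)) * [[d, -b], [-c, a]].
det(S) = (2)*(-3) - (1)*(5) = -6 - 5 = -11.
S⁻¹ = (1/-11) * [[-3, -1], [-5, 2]].
Dividing each entry by -11 and reducing:
S⁻¹ =
[     3/11      1/11 ]
[     5/11     -2/11 ]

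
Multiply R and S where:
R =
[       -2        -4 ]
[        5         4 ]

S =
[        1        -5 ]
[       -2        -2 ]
RS =
[        6        18 ]
[       -3       -33 ]

Matrix multiplication: (RS)[i][j] = sum over k of R[i][k] * S[k][j].
  (RS)[0][0] = (-2)*(1) + (-4)*(-2) = 6
  (RS)[0][1] = (-2)*(-5) + (-4)*(-2) = 18
  (RS)[1][0] = (5)*(1) + (4)*(-2) = -3
  (RS)[1][1] = (5)*(-5) + (4)*(-2) = -33
RS =
[        6        18 ]
[       -3       -33 ]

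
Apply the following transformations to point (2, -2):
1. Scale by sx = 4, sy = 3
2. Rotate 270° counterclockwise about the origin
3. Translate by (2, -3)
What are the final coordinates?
(-4, -11)

Step 1: Scale → (8, -6)
Step 2: Rotate 270° → (-6, -8)
Step 3: Translate → (-4, -11)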